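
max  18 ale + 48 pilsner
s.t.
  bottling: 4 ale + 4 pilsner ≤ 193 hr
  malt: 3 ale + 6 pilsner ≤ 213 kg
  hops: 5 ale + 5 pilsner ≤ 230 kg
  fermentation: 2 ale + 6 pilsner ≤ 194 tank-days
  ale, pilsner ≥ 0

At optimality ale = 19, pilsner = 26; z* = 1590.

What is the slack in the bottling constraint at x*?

bottling used = 4·19 + 4·26 = 180; slack = 193 − 180 = 13.

13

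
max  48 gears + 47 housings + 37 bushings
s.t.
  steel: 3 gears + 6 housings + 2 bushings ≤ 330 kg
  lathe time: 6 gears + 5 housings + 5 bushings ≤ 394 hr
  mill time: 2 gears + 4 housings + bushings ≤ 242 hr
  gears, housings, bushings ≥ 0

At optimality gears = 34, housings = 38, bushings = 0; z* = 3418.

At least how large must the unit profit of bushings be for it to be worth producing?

Check each constraint at x*: steel 330/330 (tight); lathe time 394/394 (tight); mill time 220/242 (slack 22).
By complementary slackness, y = 0 for the non-binding constraint.
The binding rows give the dual system: 3·y_steel + 6·y_lathe time = 48 and 6·y_steel + 5·y_lathe time = 47.
This yields shadow prices y_steel = 2, y_lathe time = 7.
bushings enters the basis when its profit ≥ yᵀa₃ = 2·2 + 7·5 = 39.

39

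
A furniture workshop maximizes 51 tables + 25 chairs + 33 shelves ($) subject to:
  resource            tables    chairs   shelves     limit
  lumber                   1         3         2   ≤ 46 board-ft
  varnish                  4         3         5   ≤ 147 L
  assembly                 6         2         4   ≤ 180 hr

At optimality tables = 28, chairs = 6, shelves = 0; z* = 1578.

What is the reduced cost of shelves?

-5

At the optimum: lumber uses 46 of 46 (binding); varnish uses 130 of 147 (slack = 17); assembly uses 180 of 180 (binding).
By complementary slackness, y = 0 for the non-binding constraint.
Dual feasibility on the basic columns requires 1·y_lumber + 6·y_assembly = 51, 3·y_lumber + 2·y_assembly = 25.
Solving: y_lumber = 3, y_assembly = 8.
Reduced cost of shelves: c₃ − yᵀa₃ = 33 − (3·2 + 8·4) = 33 − 38 = -5.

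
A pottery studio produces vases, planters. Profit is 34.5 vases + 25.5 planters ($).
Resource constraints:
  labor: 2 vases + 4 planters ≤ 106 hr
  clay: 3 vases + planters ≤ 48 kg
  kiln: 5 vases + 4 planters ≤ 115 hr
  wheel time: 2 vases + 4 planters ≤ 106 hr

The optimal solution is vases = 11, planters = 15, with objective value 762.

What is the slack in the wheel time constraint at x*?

wheel time used = 2·11 + 4·15 = 82; slack = 106 − 82 = 24.

24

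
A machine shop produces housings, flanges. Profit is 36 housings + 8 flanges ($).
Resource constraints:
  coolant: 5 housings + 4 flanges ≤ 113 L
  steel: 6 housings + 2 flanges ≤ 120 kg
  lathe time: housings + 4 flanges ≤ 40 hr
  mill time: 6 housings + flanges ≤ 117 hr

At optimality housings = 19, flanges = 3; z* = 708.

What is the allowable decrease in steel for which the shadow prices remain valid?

Binding constraints: steel, mill time. The basis is B = [[6,2],[6,1]] with det -6.
Per unit decrease in steel, x* moves by d = (0.1667, -1).
The basis stays optimal until flanges reaches 0; allowable decrease = 3 kg.

3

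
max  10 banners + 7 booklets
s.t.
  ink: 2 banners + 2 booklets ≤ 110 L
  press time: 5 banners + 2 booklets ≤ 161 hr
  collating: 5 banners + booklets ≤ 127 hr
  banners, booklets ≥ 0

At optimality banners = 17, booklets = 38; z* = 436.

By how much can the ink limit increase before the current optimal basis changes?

51

Binding constraints: ink, press time. The basis is B = [[2,2],[5,2]] with det -6.
Per unit increase in ink, x* moves by d = (-0.3333, 0.8333).
The basis stays optimal until banners reaches 0; allowable increase = 51 L.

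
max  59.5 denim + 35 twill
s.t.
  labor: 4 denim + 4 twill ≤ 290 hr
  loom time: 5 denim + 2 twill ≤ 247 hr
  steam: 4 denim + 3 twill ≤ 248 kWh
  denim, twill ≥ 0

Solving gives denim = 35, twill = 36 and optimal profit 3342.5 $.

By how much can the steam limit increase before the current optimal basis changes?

3.5

Binding constraints: loom time, steam. The basis is B = [[5,2],[4,3]] with det 7.
Per unit increase in steam, x* moves by d = (-0.2857, 0.7143).
The basis stays optimal until labor becomes binding; allowable increase = 3.5 kWh.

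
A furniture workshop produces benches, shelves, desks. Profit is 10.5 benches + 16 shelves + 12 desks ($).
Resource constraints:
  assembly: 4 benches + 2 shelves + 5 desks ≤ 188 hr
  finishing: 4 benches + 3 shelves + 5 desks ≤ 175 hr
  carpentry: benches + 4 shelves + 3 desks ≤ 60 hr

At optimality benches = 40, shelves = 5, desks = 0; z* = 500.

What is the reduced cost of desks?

-5.5

Binding: finishing and carpentry. Non-binding: assembly (18 unused).
Slack constraints have shadow price 0 (complementary slackness).
Dual feasibility on the basic columns requires 4·y_finishing + 1·y_carpentry = 10.5, 3·y_finishing + 4·y_carpentry = 16.
This yields shadow prices y_finishing = 2, y_carpentry = 2.5.
Reduced cost of desks: c₃ − yᵀa₃ = 12 − (2·5 + 2.5·3) = 12 − 17.5 = -5.5.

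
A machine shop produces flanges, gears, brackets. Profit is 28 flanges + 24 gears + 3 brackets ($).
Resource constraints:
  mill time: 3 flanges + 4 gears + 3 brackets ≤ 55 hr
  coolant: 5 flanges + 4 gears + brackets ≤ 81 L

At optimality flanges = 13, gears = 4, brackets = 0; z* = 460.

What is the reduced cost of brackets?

Both mill time and coolant are binding at x*.
Dual feasibility on the basic columns requires 3·y_mill time + 5·y_coolant = 28, 4·y_mill time + 4·y_coolant = 24.
This yields shadow prices y_mill time = 1, y_coolant = 5.
Reduced cost of brackets: c₃ − yᵀa₃ = 3 − (1·3 + 5·1) = 3 − 8 = -5.

-5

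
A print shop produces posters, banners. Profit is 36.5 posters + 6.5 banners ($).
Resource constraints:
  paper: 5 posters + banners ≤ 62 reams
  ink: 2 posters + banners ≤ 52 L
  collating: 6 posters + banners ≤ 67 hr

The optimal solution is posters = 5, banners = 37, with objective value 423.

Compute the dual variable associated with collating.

4

Check each constraint at x*: paper 62/62 (tight); ink 47/52 (slack 5); collating 67/67 (tight).
Slack constraints have shadow price 0 (complementary slackness).
Dual feasibility on the basic columns requires 5·y_paper + 6·y_collating = 36.5, 1·y_paper + 1·y_collating = 6.5.
This yields shadow prices y_paper = 2.5, y_collating = 4.
Shadow price of collating = 4.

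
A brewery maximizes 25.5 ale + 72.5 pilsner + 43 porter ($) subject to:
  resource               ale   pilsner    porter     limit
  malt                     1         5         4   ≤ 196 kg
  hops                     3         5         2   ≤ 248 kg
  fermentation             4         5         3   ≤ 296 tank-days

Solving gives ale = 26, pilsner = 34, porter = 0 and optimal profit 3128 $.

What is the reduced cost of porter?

Binding: malt and hops. Non-binding: fermentation (22 unused).
By complementary slackness, y = 0 for the non-binding constraint.
The binding rows give the dual system: 1·y_malt + 3·y_hops = 25.5 and 5·y_malt + 5·y_hops = 72.5.
Solving: y_malt = 9, y_hops = 5.5.
Reduced cost of porter: c₃ − yᵀa₃ = 43 − (9·4 + 5.5·2) = 43 − 47 = -4.

-4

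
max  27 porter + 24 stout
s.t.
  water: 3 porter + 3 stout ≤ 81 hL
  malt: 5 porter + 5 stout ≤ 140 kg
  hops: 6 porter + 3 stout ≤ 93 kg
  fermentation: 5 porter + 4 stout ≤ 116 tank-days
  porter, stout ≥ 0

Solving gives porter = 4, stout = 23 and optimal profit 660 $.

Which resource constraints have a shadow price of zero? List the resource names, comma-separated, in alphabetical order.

fermentation, malt

water: 81/81 (binding)
malt: 135/140 (slack 5)
hops: 93/93 (binding)
fermentation: 112/116 (slack 4)
By complementary slackness, a constraint with positive slack has shadow price 0 → fermentation, malt.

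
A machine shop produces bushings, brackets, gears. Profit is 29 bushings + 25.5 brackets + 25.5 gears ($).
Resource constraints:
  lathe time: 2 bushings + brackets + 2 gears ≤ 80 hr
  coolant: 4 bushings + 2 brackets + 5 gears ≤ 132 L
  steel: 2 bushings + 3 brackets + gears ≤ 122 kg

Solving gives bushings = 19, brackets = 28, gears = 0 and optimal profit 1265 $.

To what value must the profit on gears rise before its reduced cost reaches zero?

28

Check each constraint at x*: lathe time 66/80 (slack 14); coolant 132/132 (tight); steel 122/122 (tight).
Since lathe time is not tight, its dual is 0.
Dual feasibility on the basic columns requires 4·y_coolant + 2·y_steel = 29, 2·y_coolant + 3·y_steel = 25.5.
Solving: y_coolant = 4.5, y_steel = 5.5.
gears enters the basis when its profit ≥ yᵀa₃ = 4.5·5 + 5.5·1 = 28.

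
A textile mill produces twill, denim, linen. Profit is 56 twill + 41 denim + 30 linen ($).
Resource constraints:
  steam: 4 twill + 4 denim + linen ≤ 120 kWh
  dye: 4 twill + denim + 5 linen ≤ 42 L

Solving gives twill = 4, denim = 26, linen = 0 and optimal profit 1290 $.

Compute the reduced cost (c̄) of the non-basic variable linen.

-4

Check each constraint at x*: steam 120/120 (tight); dye 42/42 (tight).
The binding rows give the dual system: 4·y_steam + 4·y_dye = 56 and 4·y_steam + 1·y_dye = 41.
→ y_steam = 9 and y_dye = 5.
Reduced cost of linen: c₃ − yᵀa₃ = 30 − (9·1 + 5·5) = 30 − 34 = -4.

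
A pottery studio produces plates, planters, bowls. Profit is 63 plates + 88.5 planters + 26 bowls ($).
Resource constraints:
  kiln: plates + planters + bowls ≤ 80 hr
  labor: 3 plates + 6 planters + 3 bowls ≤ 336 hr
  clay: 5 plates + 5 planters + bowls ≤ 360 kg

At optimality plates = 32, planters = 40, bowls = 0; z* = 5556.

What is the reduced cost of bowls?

Binding: labor and clay. Non-binding: kiln (8 unused).
Since kiln is not tight, its dual is 0.
Dual feasibility on the basic columns requires 3·y_labor + 5·y_clay = 63, 6·y_labor + 5·y_clay = 88.5.
→ y_labor = 8.5 and y_clay = 7.5.
Reduced cost of bowls: c₃ − yᵀa₃ = 26 − (8.5·3 + 7.5·1) = 26 − 33 = -7.

-7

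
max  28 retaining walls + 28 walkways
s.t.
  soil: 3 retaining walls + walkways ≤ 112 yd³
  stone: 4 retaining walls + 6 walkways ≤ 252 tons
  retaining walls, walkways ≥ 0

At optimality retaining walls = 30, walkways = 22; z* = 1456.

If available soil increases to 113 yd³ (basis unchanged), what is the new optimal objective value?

Both soil and stone are binding at x*.
From A_Bᵀ y = c: 3·y_soil + 4·y_stone = 28; 1·y_soil + 6·y_stone = 28.
→ y_soil = 4 and y_stone = 4.
Δz = y_soil·Δb = 4 × (1) = 4, so new z* = 1456 + 4 = 1460.

1460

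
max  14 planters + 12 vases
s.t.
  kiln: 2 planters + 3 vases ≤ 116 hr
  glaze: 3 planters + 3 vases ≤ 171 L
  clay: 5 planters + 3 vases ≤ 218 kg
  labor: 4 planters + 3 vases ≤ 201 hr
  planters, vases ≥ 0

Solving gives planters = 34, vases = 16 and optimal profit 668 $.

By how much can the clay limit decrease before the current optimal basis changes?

Binding constraints: kiln, clay. The basis is B = [[2,3],[5,3]] with det -9.
Per unit decrease in clay, x* moves by d = (-0.3333, 0.2222).
The basis stays optimal until planters reaches 0; allowable decrease = 102 kg.

102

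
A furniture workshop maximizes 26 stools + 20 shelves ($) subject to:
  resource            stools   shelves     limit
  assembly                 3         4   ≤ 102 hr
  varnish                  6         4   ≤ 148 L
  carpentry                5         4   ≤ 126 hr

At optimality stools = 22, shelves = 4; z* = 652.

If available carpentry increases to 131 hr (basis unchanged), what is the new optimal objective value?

Check each constraint at x*: assembly 82/102 (slack 20); varnish 148/148 (tight); carpentry 126/126 (tight).
Since assembly is not tight, its dual is 0.
Dual feasibility on the basic columns requires 6·y_varnish + 5·y_carpentry = 26, 4·y_varnish + 4·y_carpentry = 20.
→ y_varnish = 1 and y_carpentry = 4.
Δz = y_carpentry·Δb = 4 × (5) = 20, so new z* = 652 + 20 = 672.

672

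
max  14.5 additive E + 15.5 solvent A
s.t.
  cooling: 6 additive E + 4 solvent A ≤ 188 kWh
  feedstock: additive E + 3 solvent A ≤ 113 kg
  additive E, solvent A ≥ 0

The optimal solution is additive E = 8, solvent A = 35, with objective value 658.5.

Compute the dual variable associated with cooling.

Check each constraint at x*: cooling 188/188 (tight); feedstock 113/113 (tight).
Dual feasibility on the basic columns requires 6·y_cooling + 1·y_feedstock = 14.5, 4·y_cooling + 3·y_feedstock = 15.5.
This yields shadow prices y_cooling = 2, y_feedstock = 2.5.
Shadow price of cooling = 2.

2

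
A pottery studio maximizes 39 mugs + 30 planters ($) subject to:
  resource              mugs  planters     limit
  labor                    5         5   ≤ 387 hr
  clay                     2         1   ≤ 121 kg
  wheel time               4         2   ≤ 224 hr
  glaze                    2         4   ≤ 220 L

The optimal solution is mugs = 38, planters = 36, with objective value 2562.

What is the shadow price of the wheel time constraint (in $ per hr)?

8

Check each constraint at x*: labor 370/387 (slack 17); clay 112/121 (slack 9); wheel time 224/224 (tight); glaze 220/220 (tight).
Slack constraints have shadow price 0 (complementary slackness).
From A_Bᵀ y = c: 4·y_wheel time + 2·y_glaze = 39; 2·y_wheel time + 4·y_glaze = 30.
This yields shadow prices y_wheel time = 8, y_glaze = 3.5.
Shadow price of wheel time = 8.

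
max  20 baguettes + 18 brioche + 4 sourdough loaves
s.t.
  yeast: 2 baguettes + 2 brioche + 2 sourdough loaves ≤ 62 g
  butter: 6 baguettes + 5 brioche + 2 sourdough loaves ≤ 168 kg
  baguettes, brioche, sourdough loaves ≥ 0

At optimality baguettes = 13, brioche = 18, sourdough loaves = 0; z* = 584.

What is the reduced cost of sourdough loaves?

-8

At the optimum: yeast uses 62 of 62 (binding); butter uses 168 of 168 (binding).
The binding rows give the dual system: 2·y_yeast + 6·y_butter = 20 and 2·y_yeast + 5·y_butter = 18.
Solving: y_yeast = 4, y_butter = 2.
Reduced cost of sourdough loaves: c₃ − yᵀa₃ = 4 − (4·2 + 2·2) = 4 − 12 = -8.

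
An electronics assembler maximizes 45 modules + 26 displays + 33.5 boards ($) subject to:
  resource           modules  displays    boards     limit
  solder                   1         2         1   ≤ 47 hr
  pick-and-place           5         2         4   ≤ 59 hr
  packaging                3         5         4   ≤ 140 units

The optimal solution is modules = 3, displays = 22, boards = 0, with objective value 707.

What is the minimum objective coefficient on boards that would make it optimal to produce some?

Binding: solder and pick-and-place. Non-binding: packaging (21 unused).
By complementary slackness, y = 0 for the non-binding constraint.
Dual feasibility on the basic columns requires 1·y_solder + 5·y_pick-and-place = 45, 2·y_solder + 2·y_pick-and-place = 26.
This yields shadow prices y_solder = 5, y_pick-and-place = 8.
boards enters the basis when its profit ≥ yᵀa₃ = 5·1 + 8·4 = 37.

37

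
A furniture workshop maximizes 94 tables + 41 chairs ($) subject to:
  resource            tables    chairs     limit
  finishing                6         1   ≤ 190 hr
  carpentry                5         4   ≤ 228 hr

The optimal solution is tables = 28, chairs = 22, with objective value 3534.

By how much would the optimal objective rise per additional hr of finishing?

At the optimum: finishing uses 190 of 190 (binding); carpentry uses 228 of 228 (binding).
From A_Bᵀ y = c: 6·y_finishing + 5·y_carpentry = 94; 1·y_finishing + 4·y_carpentry = 41.
This yields shadow prices y_finishing = 9, y_carpentry = 8.
Shadow price of finishing = 9.

9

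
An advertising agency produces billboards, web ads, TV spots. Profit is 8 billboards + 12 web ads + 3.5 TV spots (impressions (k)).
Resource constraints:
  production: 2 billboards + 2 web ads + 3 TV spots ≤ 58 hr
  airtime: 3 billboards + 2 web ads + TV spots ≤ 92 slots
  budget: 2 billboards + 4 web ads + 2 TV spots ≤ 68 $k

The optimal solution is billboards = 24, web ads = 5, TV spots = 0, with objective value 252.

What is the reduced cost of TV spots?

At the optimum: production uses 58 of 58 (binding); airtime uses 82 of 92 (slack = 10); budget uses 68 of 68 (binding).
Since airtime is not tight, its dual is 0.
Dual feasibility on the basic columns requires 2·y_production + 2·y_budget = 8, 2·y_production + 4·y_budget = 12.
This yields shadow prices y_production = 2, y_budget = 2.
Reduced cost of TV spots: c₃ − yᵀa₃ = 3.5 − (2·3 + 2·2) = 3.5 − 10 = -6.5.

-6.5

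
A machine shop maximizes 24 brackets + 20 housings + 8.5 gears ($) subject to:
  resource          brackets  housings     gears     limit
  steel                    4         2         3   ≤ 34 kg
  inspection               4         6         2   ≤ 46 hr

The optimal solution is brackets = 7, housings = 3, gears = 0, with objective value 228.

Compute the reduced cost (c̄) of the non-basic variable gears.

At the optimum: steel uses 34 of 34 (binding); inspection uses 46 of 46 (binding).
Dual feasibility on the basic columns requires 4·y_steel + 4·y_inspection = 24, 2·y_steel + 6·y_inspection = 20.
This yields shadow prices y_steel = 4, y_inspection = 2.
Reduced cost of gears: c₃ − yᵀa₃ = 8.5 − (4·3 + 2·2) = 8.5 − 16 = -7.5.

-7.5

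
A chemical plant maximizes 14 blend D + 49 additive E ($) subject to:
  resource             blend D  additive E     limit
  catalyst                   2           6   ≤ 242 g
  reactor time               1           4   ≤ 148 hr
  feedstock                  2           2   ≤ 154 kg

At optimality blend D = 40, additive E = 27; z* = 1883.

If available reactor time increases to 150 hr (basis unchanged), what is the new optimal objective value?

1897

At the optimum: catalyst uses 242 of 242 (binding); reactor time uses 148 of 148 (binding); feedstock uses 134 of 154 (slack = 20).
By complementary slackness, y = 0 for the non-binding constraint.
The binding rows give the dual system: 2·y_catalyst + 1·y_reactor time = 14 and 6·y_catalyst + 4·y_reactor time = 49.
Solving: y_catalyst = 3.5, y_reactor time = 7.
Δz = y_reactor time·Δb = 7 × (2) = 14, so new z* = 1883 + 14 = 1897.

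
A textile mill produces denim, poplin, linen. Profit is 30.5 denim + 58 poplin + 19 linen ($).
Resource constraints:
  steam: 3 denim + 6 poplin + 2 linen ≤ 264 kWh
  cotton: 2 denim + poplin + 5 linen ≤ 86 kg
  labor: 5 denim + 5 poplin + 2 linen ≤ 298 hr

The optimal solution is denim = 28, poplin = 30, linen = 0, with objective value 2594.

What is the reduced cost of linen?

Check each constraint at x*: steam 264/264 (tight); cotton 86/86 (tight); labor 290/298 (slack 8).
By complementary slackness, y = 0 for the non-binding constraint.
From A_Bᵀ y = c: 3·y_steam + 2·y_cotton = 30.5; 6·y_steam + 1·y_cotton = 58.
→ y_steam = 9.5 and y_cotton = 1.
Reduced cost of linen: c₃ − yᵀa₃ = 19 − (9.5·2 + 1·5) = 19 − 24 = -5.

-5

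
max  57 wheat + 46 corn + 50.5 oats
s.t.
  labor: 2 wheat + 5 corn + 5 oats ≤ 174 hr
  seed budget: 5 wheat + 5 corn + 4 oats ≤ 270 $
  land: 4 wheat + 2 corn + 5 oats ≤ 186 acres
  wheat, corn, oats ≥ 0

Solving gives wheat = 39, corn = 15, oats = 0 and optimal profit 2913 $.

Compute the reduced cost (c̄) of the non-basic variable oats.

Check each constraint at x*: labor 153/174 (slack 21); seed budget 270/270 (tight); land 186/186 (tight).
Slack constraints have shadow price 0 (complementary slackness).
From A_Bᵀ y = c: 5·y_seed budget + 4·y_land = 57; 5·y_seed budget + 2·y_land = 46.
This yields shadow prices y_seed budget = 7, y_land = 5.5.
Reduced cost of oats: c₃ − yᵀa₃ = 50.5 − (7·4 + 5.5·5) = 50.5 − 55.5 = -5.

-5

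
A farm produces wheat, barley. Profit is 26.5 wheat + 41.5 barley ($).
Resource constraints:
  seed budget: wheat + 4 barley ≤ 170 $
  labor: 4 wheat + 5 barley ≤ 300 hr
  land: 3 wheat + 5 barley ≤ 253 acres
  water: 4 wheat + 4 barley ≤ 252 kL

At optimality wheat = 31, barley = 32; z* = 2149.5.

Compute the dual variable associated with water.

Check each constraint at x*: seed budget 159/170 (slack 11); labor 284/300 (slack 16); land 253/253 (tight); water 252/252 (tight).
Since seed budget, labor are not tight, their duals are 0.
The binding rows give the dual system: 3·y_land + 4·y_water = 26.5 and 5·y_land + 4·y_water = 41.5.
This yields shadow prices y_land = 7.5, y_water = 1.
Shadow price of water = 1.

1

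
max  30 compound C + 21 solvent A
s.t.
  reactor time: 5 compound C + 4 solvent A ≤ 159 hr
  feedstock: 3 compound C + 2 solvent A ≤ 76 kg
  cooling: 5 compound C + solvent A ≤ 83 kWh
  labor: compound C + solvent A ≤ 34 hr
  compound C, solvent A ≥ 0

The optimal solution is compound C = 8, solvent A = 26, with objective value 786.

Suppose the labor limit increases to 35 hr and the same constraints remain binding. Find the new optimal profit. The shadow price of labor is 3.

Δb = 1, so new z* = 786 + (3)·(1) = 786 + 3 = 789.

789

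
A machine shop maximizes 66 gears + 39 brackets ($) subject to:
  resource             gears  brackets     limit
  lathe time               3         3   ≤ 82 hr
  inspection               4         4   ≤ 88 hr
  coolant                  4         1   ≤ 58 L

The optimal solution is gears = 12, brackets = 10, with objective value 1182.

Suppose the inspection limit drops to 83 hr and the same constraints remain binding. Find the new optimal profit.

1144.5

At the optimum: lathe time uses 66 of 82 (slack = 16); inspection uses 88 of 88 (binding); coolant uses 58 of 58 (binding).
Slack constraints have shadow price 0 (complementary slackness).
From A_Bᵀ y = c: 4·y_inspection + 4·y_coolant = 66; 4·y_inspection + 1·y_coolant = 39.
This yields shadow prices y_inspection = 7.5, y_coolant = 9.
Δz = y_inspection·Δb = 7.5 × (-5) = -37.5, so new z* = 1182 − 37.5 = 1144.5.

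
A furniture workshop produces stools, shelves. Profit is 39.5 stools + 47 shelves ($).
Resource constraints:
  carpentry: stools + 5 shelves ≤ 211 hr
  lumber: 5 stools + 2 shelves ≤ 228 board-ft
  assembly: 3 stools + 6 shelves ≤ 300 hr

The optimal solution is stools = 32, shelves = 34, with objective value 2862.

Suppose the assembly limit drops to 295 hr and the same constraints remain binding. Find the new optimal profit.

2829.5

At the optimum: carpentry uses 202 of 211 (slack = 9); lumber uses 228 of 228 (binding); assembly uses 300 of 300 (binding).
Slack constraints have shadow price 0 (complementary slackness).
Dual feasibility on the basic columns requires 5·y_lumber + 3·y_assembly = 39.5, 2·y_lumber + 6·y_assembly = 47.
Solving: y_lumber = 4, y_assembly = 6.5.
Δz = y_assembly·Δb = 6.5 × (-5) = -32.5, so new z* = 2862 − 32.5 = 2829.5.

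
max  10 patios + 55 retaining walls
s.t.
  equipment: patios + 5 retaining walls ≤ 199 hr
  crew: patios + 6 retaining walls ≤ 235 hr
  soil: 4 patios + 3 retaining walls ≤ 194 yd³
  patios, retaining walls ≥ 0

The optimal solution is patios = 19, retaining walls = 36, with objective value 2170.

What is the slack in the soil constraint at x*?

10

soil used = 4·19 + 3·36 = 184; slack = 194 − 184 = 10.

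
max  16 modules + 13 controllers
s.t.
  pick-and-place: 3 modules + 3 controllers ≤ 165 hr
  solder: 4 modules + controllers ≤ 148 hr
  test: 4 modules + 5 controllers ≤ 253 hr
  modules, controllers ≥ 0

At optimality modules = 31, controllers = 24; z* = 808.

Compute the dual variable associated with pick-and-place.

4

At the optimum: pick-and-place uses 165 of 165 (binding); solder uses 148 of 148 (binding); test uses 244 of 253 (slack = 9).
By complementary slackness, y = 0 for the non-binding constraint.
Dual feasibility on the basic columns requires 3·y_pick-and-place + 4·y_solder = 16, 3·y_pick-and-place + 1·y_solder = 13.
Solving: y_pick-and-place = 4, y_solder = 1.
Shadow price of pick-and-place = 4.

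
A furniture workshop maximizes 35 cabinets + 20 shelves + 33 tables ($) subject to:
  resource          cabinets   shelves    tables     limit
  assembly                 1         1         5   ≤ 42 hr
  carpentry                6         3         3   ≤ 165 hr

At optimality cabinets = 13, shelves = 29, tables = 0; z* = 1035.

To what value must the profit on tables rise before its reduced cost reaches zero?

Check each constraint at x*: assembly 42/42 (tight); carpentry 165/165 (tight).
Dual feasibility on the basic columns requires 1·y_assembly + 6·y_carpentry = 35, 1·y_assembly + 3·y_carpentry = 20.
This yields shadow prices y_assembly = 5, y_carpentry = 5.
tables enters the basis when its profit ≥ yᵀa₃ = 5·5 + 5·3 = 40.

40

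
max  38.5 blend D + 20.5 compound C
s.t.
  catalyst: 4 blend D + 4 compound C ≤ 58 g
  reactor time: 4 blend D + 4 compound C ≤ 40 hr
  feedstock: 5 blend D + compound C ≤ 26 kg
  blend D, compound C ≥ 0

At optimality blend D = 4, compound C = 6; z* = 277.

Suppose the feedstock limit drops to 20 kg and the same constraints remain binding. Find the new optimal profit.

At the optimum: catalyst uses 40 of 58 (slack = 18); reactor time uses 40 of 40 (binding); feedstock uses 26 of 26 (binding).
Slack constraints have shadow price 0 (complementary slackness).
The binding rows give the dual system: 4·y_reactor time + 5·y_feedstock = 38.5 and 4·y_reactor time + 1·y_feedstock = 20.5.
Solving: y_reactor time = 4, y_feedstock = 4.5.
Δz = y_feedstock·Δb = 4.5 × (-6) = -27, so new z* = 277 − 27 = 250.

250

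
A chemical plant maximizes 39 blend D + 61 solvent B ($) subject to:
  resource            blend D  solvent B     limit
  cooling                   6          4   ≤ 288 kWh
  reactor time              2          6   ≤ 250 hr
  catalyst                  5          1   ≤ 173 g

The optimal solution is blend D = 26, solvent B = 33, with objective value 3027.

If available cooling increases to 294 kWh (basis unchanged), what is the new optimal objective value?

3051

At the optimum: cooling uses 288 of 288 (binding); reactor time uses 250 of 250 (binding); catalyst uses 163 of 173 (slack = 10).
Slack constraints have shadow price 0 (complementary slackness).
From A_Bᵀ y = c: 6·y_cooling + 2·y_reactor time = 39; 4·y_cooling + 6·y_reactor time = 61.
This yields shadow prices y_cooling = 4, y_reactor time = 7.5.
Δz = y_cooling·Δb = 4 × (6) = 24, so new z* = 3027 + 24 = 3051.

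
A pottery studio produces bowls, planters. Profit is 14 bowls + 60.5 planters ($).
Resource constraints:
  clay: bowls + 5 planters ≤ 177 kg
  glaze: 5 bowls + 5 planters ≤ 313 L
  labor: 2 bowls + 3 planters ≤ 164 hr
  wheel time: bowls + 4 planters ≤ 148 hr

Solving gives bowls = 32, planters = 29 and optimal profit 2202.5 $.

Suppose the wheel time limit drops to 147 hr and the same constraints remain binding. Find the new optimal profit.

2193

At the optimum: clay uses 177 of 177 (binding); glaze uses 305 of 313 (slack = 8); labor uses 151 of 164 (slack = 13); wheel time uses 148 of 148 (binding).
Since glaze, labor are not tight, their duals are 0.
From A_Bᵀ y = c: 1·y_clay + 1·y_wheel time = 14; 5·y_clay + 4·y_wheel time = 60.5.
Solving: y_clay = 4.5, y_wheel time = 9.5.
Δz = y_wheel time·Δb = 9.5 × (-1) = -9.5, so new z* = 2202.5 − 9.5 = 2193.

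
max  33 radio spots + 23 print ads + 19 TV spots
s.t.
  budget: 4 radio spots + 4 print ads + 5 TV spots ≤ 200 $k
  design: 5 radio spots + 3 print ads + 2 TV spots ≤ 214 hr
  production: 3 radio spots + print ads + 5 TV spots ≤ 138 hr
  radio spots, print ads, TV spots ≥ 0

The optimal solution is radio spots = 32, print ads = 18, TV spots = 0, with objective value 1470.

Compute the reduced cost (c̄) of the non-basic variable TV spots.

-1

At the optimum: budget uses 200 of 200 (binding); design uses 214 of 214 (binding); production uses 114 of 138 (slack = 24).
Since production is not tight, its dual is 0.
From A_Bᵀ y = c: 4·y_budget + 5·y_design = 33; 4·y_budget + 3·y_design = 23.
This yields shadow prices y_budget = 2, y_design = 5.
Reduced cost of TV spots: c₃ − yᵀa₃ = 19 − (2·5 + 5·2) = 19 − 20 = -1.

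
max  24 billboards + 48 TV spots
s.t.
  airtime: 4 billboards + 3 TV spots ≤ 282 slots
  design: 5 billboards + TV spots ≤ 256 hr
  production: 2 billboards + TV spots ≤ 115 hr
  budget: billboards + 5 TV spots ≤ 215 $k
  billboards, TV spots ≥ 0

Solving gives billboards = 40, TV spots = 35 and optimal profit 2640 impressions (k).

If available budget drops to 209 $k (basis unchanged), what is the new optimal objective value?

2592

At the optimum: airtime uses 265 of 282 (slack = 17); design uses 235 of 256 (slack = 21); production uses 115 of 115 (binding); budget uses 215 of 215 (binding).
Since airtime, design are not tight, their duals are 0.
The binding rows give the dual system: 2·y_production + 1·y_budget = 24 and 1·y_production + 5·y_budget = 48.
Solving: y_production = 8, y_budget = 8.
Δz = y_budget·Δb = 8 × (-6) = -48, so new z* = 2640 − 48 = 2592.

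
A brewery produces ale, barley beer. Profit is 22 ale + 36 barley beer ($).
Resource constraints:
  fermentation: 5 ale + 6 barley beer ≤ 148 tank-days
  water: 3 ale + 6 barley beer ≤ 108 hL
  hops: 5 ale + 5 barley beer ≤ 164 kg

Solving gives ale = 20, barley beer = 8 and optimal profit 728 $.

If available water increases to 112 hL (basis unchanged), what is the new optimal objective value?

744

Binding: fermentation and water. Non-binding: hops (24 unused).
Slack constraints have shadow price 0 (complementary slackness).
From A_Bᵀ y = c: 5·y_fermentation + 3·y_water = 22; 6·y_fermentation + 6·y_water = 36.
→ y_fermentation = 2 and y_water = 4.
Δz = y_water·Δb = 4 × (4) = 16, so new z* = 728 + 16 = 744.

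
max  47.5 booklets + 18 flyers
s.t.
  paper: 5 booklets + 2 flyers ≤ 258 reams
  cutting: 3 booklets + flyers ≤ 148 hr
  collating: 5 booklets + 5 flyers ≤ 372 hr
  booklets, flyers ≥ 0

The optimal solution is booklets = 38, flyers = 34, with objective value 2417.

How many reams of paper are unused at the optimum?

paper used = 5·38 + 2·34 = 258; slack = 258 − 258 = 0.

0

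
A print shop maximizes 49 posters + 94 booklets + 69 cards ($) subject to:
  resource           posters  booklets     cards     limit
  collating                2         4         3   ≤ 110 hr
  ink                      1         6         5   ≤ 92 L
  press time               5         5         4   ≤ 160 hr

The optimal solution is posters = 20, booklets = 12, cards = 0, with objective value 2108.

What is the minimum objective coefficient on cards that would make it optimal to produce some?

77

Binding: ink and press time. Non-binding: collating (22 unused).
By complementary slackness, y = 0 for the non-binding constraint.
The binding rows give the dual system: 1·y_ink + 5·y_press time = 49 and 6·y_ink + 5·y_press time = 94.
Solving: y_ink = 9, y_press time = 8.
cards enters the basis when its profit ≥ yᵀa₃ = 9·5 + 8·4 = 77.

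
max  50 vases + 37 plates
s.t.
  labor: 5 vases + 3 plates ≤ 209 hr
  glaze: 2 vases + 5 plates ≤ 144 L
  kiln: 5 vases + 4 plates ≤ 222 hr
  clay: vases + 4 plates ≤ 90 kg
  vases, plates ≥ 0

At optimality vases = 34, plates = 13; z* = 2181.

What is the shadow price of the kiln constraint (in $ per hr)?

7

Binding: labor and kiln. Non-binding: glaze (11 unused), clay (4 unused).
By complementary slackness, y = 0 for the non-binding constraints.
The binding rows give the dual system: 5·y_labor + 5·y_kiln = 50 and 3·y_labor + 4·y_kiln = 37.
This yields shadow prices y_labor = 3, y_kiln = 7.
Shadow price of kiln = 7.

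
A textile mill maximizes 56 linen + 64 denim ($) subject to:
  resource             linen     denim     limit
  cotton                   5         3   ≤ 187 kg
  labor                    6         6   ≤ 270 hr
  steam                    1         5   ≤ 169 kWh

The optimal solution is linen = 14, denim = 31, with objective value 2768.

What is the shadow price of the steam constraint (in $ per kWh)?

Check each constraint at x*: cotton 163/187 (slack 24); labor 270/270 (tight); steam 169/169 (tight).
By complementary slackness, y = 0 for the non-binding constraint.
Dual feasibility on the basic columns requires 6·y_labor + 1·y_steam = 56, 6·y_labor + 5·y_steam = 64.
This yields shadow prices y_labor = 9, y_steam = 2.
Shadow price of steam = 2.

2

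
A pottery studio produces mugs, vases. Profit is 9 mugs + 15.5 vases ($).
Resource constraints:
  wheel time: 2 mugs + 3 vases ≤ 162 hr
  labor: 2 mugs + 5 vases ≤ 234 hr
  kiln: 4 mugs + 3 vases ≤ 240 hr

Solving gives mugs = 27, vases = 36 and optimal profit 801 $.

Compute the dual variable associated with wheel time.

3.5

Binding: wheel time and labor. Non-binding: kiln (24 unused).
Slack constraints have shadow price 0 (complementary slackness).
The binding rows give the dual system: 2·y_wheel time + 2·y_labor = 9 and 3·y_wheel time + 5·y_labor = 15.5.
This yields shadow prices y_wheel time = 3.5, y_labor = 1.
Shadow price of wheel time = 3.5.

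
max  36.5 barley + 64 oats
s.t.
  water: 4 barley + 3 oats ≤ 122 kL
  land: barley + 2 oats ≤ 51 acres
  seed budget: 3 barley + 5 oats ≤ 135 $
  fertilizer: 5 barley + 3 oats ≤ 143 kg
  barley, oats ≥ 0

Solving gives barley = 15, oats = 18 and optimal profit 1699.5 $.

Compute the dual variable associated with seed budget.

Check each constraint at x*: water 114/122 (slack 8); land 51/51 (tight); seed budget 135/135 (tight); fertilizer 129/143 (slack 14).
Since water, fertilizer are not tight, their duals are 0.
The binding rows give the dual system: 1·y_land + 3·y_seed budget = 36.5 and 2·y_land + 5·y_seed budget = 64.
Solving: y_land = 9.5, y_seed budget = 9.
Shadow price of seed budget = 9.

9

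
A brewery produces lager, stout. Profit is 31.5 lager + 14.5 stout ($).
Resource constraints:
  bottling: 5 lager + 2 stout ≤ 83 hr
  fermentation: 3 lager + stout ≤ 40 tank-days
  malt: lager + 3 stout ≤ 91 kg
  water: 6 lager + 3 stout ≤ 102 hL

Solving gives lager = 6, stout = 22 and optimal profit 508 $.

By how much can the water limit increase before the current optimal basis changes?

7.125

Binding constraints: fermentation, water. The basis is B = [[3,1],[6,3]] with det 3.
Per unit increase in water, x* moves by d = (-0.3333, 1).
The basis stays optimal until malt becomes binding; allowable increase = 7.125 hL.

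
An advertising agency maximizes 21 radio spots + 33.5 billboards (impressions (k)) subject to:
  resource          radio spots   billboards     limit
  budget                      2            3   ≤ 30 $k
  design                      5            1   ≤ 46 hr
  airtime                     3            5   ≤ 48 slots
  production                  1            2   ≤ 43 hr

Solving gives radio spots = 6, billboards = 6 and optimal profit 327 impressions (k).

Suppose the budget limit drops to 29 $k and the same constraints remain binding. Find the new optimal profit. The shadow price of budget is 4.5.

322.5

Δb = -1, so new z* = 327 + (4.5)·(-1) = 327 − 4.5 = 322.5.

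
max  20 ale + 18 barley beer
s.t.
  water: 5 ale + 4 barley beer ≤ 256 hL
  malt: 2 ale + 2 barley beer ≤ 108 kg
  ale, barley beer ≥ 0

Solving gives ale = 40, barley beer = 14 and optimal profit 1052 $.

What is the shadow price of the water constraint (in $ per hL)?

2

At the optimum: water uses 256 of 256 (binding); malt uses 108 of 108 (binding).
The binding rows give the dual system: 5·y_water + 2·y_malt = 20 and 4·y_water + 2·y_malt = 18.
→ y_water = 2 and y_malt = 5.
Shadow price of water = 2.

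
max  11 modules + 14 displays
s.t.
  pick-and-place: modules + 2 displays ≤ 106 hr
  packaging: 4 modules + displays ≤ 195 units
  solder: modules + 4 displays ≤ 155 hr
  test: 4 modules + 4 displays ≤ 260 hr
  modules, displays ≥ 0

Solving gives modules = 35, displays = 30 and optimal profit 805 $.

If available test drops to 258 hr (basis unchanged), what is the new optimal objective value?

800

Check each constraint at x*: pick-and-place 95/106 (slack 11); packaging 170/195 (slack 25); solder 155/155 (tight); test 260/260 (tight).
Since pick-and-place, packaging are not tight, their duals are 0.
Dual feasibility on the basic columns requires 1·y_solder + 4·y_test = 11, 4·y_solder + 4·y_test = 14.
This yields shadow prices y_solder = 1, y_test = 2.5.
Δz = y_test·Δb = 2.5 × (-2) = -5, so new z* = 805 − 5 = 800.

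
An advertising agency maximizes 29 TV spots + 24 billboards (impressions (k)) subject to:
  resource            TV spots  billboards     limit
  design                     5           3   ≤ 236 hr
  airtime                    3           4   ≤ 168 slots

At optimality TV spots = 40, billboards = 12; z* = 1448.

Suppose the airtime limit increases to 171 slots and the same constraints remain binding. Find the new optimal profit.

At the optimum: design uses 236 of 236 (binding); airtime uses 168 of 168 (binding).
The binding rows give the dual system: 5·y_design + 3·y_airtime = 29 and 3·y_design + 4·y_airtime = 24.
→ y_design = 4 and y_airtime = 3.
Δz = y_airtime·Δb = 3 × (3) = 9, so new z* = 1448 + 9 = 1457.

1457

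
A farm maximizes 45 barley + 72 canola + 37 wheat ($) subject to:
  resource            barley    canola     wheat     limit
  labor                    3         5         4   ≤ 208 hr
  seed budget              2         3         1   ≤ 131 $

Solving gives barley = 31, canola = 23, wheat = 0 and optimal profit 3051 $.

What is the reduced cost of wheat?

Both labor and seed budget are binding at x*.
The binding rows give the dual system: 3·y_labor + 2·y_seed budget = 45 and 5·y_labor + 3·y_seed budget = 72.
This yields shadow prices y_labor = 9, y_seed budget = 9.
Reduced cost of wheat: c₃ − yᵀa₃ = 37 − (9·4 + 9·1) = 37 − 45 = -8.

-8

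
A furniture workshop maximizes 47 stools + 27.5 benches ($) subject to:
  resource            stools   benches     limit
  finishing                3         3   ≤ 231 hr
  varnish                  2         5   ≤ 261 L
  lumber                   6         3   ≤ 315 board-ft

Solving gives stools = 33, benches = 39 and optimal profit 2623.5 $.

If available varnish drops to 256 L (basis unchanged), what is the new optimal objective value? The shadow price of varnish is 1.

2618.5

Δb = -5, so new z* = 2623.5 + (1)·(-5) = 2623.5 − 5 = 2618.5.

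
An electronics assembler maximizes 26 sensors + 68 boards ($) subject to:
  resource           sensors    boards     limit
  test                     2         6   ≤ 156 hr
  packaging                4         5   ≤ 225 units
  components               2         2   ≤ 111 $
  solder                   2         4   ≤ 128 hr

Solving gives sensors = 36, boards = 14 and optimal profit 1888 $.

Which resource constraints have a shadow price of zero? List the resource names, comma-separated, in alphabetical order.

components, packaging

test: 156/156 (binding)
packaging: 214/225 (slack 11)
components: 100/111 (slack 11)
solder: 128/128 (binding)
By complementary slackness, a constraint with positive slack has shadow price 0 → components, packaging.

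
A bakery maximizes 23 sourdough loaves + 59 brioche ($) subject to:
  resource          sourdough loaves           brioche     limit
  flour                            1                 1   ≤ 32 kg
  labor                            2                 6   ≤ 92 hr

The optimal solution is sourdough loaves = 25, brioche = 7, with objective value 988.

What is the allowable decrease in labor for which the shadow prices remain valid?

Binding constraints: flour, labor. The basis is B = [[1,1],[2,6]] with det 4.
Per unit decrease in labor, x* moves by d = (0.25, -0.25).
The basis stays optimal until brioche reaches 0; allowable decrease = 28 hr.

28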